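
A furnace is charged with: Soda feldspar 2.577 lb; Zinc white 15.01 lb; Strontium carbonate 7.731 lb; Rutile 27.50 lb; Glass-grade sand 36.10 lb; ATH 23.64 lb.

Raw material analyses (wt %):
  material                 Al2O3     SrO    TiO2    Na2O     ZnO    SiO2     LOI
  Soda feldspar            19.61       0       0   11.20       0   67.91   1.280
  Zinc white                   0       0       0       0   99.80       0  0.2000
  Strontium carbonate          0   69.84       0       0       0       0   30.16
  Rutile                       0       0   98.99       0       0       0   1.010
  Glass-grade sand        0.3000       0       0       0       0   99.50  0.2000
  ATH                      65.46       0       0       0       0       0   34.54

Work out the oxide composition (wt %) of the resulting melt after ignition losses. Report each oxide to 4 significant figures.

Glass mass = 101.6 lb (batch 112.6 − LOI 10.91).
Composition: Al2O3 15.83%, SrO 5.312%, TiO2 26.78%, Na2O 0.2839%, ZnO 14.74%, SiO2 37.06%

Working values are displayed rounded to four significant figures alongside each step — all internal work holds full float precision through every step — each reported figure sees exactly one rounding — the derived quantities, including glass mass, ignition loss, yield, the totals, six oxide percentages, are carried from the weighed amounts on 101.6 lb of glass in exact precision as they appear in the question or the answer.
Oxide masses out of the charge:
  Al2O3: 2.577·0.1961 + 36.10·0.003000 + 23.64·0.6546 = 16.09 lb
  SrO: 7.731·0.6984 = 5.399 lb
  TiO2: 27.50·0.9899 = 27.22 lb
  Na2O: 2.577·0.1120 = 0.2886 lb
  ZnO: 15.01·0.9980 = 14.98 lb
  SiO2: 2.577·0.6791 + 36.10·0.9950 = 37.67 lb
LOI: 2.577·0.01280 + 15.01·0.002000 + 7.731·0.3016 + 27.50·0.01010 + 36.10·0.002000 + 23.64·0.3454 = 10.91 lb
The glass mass, total less LOI, = 112.6 − 10.91 = 101.6 lb (= Σ oxide masses)
oxide / glass × 100 gives the wt %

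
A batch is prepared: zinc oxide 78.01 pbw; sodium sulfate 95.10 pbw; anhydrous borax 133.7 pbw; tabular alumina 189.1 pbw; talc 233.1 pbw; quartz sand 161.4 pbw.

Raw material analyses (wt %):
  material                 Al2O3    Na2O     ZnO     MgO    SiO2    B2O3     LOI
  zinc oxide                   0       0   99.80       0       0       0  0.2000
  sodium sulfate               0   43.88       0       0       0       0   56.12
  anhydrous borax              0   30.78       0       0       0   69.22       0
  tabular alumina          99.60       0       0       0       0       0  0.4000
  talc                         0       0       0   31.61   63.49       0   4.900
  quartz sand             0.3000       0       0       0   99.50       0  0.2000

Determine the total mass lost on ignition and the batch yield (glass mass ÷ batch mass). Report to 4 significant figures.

Each numeric step maintains full float precision all the way through — values along the way are printed, rounded to 4 significant digits, on the page; every reported figure sees exactly one rounding — derived quantities (net glass mass, LOI, the yield, totals, six oxide percentages) are rebuilt from the weighed amounts on 824.4 pbw of glass at full float precision as they appear in problem or answer.
Material-by-material LOI:
  zinc oxide: 78.01 × 0.002000 = 0.1560 pbw
  sodium sulfate: 95.10 × 0.5612 = 53.37 pbw
  anhydrous borax: 133.7 × 0 = 0 pbw
  tabular alumina: 189.1 × 0.004000 = 0.7564 pbw
  talc: 233.1 × 0.04900 = 11.42 pbw
  quartz sand: 161.4 × 0.002000 = 0.3228 pbw
Total LOI = 66.03 pbw
Glass = batch − LOI = 890.4 − 66.03 = 824.4 pbw

LOI loss = 66.03 pbw; glass = 824.4 pbw; yield = 92.58%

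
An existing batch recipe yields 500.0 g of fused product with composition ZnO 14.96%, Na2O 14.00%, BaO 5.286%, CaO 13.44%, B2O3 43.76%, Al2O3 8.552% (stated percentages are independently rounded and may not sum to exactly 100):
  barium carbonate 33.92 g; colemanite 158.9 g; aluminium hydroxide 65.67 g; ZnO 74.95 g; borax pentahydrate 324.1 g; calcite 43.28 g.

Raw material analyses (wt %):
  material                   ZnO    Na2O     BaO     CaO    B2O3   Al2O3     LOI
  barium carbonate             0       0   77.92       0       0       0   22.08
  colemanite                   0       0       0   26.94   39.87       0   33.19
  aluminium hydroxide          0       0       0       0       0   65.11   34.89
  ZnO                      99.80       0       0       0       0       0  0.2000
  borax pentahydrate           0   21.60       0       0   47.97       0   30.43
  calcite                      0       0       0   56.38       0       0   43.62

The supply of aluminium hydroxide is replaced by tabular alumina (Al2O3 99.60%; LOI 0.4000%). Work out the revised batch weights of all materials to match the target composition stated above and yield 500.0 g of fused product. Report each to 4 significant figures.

In-progress results appear (rounded to four significant figures) when written out. Full precision is held from first step to last; each reported result is rounded just once — derived quantities are carried at full precision (LOI, yield, the totals, the six compositions, glass mass) starting from the weights on 500.0 g of glass, as quoted within the problem or answer text.
Target masses of each oxide per 500.0 g fused product:
  ZnO: 14.96% × 500.0 = 74.80 g
  Na2O: 14.00% × 500.0 = 70.00 g
  BaO: 5.286% × 500.0 = 26.43 g
  CaO: 13.44% × 500.0 = 67.20 g
  B2O3: 43.76% × 500.0 = 218.8 g
  Al2O3: 8.552% × 500.0 = 42.76 g
Verifying the oxide balance from the weights as reported, versus the basis set out (delivered sums recover each target given rounding of the digits):
  ZnO: 74.95·0.9980 = 74.80 g (target 74.80 g)
  Na2O: 324.1·0.2160 = 70.01 g (target 70.00 g)
  BaO: 33.92·0.7792 = 26.43 g (target 26.43 g)
  CaO: 158.9·0.2694 + 43.28·0.5638 = 67.21 g (target 67.20 g)
  B2O3: 158.9·0.3987 + 324.1·0.4797 = 218.8 g (target 218.8 g)
  Al2O3: 42.93·0.9960 = 42.76 g (target 42.76 g)
Mass balance on the glass: Σ batch − LOI loss = 500.0 g (summing oxide targets gives 500.0 g; the stated basis being 500.0 g — any gap is answer rounding).
Adding the batch up: Σ batch = 678.1 g; ignition loss, Σ(batch × LOI) = 178.1 g; yield, glass over the total, = 73.74%.

Revised batch per 500.0 g fused product:
  barium carbonate: 33.92 g
  colemanite: 158.9 g
  tabular alumina: 42.93 g
  ZnO: 74.95 g
  borax pentahydrate: 324.1 g
  calcite: 43.28 g
Total batch = 678.1 g; LOI loss = 178.1 g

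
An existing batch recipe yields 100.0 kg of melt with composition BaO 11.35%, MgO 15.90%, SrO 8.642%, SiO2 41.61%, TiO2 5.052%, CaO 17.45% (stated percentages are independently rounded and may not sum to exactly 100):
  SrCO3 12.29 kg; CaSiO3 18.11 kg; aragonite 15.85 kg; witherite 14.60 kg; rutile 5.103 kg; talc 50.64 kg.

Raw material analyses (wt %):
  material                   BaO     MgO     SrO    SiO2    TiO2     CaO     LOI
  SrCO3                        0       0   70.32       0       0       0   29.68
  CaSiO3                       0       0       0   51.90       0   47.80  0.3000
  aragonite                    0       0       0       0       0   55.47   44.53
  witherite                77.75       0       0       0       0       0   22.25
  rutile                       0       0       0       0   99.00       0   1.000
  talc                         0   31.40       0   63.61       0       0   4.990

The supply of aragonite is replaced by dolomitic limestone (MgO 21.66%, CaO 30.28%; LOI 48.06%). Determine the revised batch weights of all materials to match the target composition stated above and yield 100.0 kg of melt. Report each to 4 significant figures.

The working math holds exact precision at all times. Working values are rounded off to 4 significant digits as shown; a single rounding finalizes each reported figure. Derived quantities, which include net glass mass, yield, six oxide percentages, LOI, the totals, are computed at exact precision, as set out in the problem or answer text, starting from the weights on 100.0 kg of glass.
The oxide mass targets at 100.0 kg melt:
  BaO: 11.35% × 100.0 = 11.35 kg
  MgO: 15.90% × 100.0 = 15.90 kg
  SrO: 8.642% × 100.0 = 8.642 kg
  SiO2: 41.61% × 100.0 = 41.61 kg
  TiO2: 5.052% × 100.0 = 5.052 kg
  CaO: 17.45% × 100.0 = 17.45 kg
Sums-versus-targets review applying the batch weights above, against the basis in use (sum by sum, the targets are met net of answer rounding effects):
  BaO: 14.60·0.7775 = 11.35 kg (target 11.35 kg)
  MgO: 12.44·0.2166 + 42.06·0.3140 = 15.90 kg (target 15.90 kg)
  SrO: 12.29·0.7032 = 8.642 kg (target 8.642 kg)
  SiO2: 28.63·0.5190 + 42.06·0.6361 = 41.61 kg (target 41.61 kg)
  TiO2: 5.103·0.9900 = 5.052 kg (target 5.052 kg)
  CaO: 28.63·0.4780 + 12.44·0.3028 = 17.45 kg (target 17.45 kg)
Glass mass check: whole batch net of LOI = 100.0 kg (the targets, summed, come to 100.0 kg; basis as stated: 100.0 kg — deltas are rounding alone).
Adding the batch up: Σ batch = 115.1 kg; LOI removed, Σ of batch·LOI: 15.11 kg; yield: glass divided by total = 86.87%.

Revised batch per 100.0 kg melt:
  SrCO3: 12.29 kg
  CaSiO3: 28.63 kg
  dolomitic limestone: 12.44 kg
  witherite: 14.60 kg
  rutile: 5.103 kg
  talc: 42.06 kg
Total batch = 115.1 kg; LOI loss = 15.11 kg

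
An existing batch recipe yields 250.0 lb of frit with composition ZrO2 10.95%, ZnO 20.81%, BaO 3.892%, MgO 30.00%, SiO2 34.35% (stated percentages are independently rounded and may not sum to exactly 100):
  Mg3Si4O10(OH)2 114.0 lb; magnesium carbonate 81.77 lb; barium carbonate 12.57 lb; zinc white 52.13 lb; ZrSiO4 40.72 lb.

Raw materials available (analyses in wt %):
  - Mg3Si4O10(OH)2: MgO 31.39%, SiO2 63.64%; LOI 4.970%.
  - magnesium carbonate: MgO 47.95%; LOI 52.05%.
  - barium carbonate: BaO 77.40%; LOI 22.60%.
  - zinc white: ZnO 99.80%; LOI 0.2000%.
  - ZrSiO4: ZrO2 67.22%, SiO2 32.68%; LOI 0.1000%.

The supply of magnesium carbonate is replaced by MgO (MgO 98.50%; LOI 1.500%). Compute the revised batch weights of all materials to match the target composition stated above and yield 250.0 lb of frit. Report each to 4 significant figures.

Revised batch per 250.0 lb frit:
  Mg3Si4O10(OH)2: 114.0 lb
  MgO: 39.80 lb
  barium carbonate: 12.57 lb
  zinc white: 52.13 lb
  ZrSiO4: 40.72 lb
Total batch = 259.2 lb; LOI loss = 9.249 lb

Mid-chain values are printed (rounded to 4 significant figures) alongside each step. Every computation maintains exact precision throughout — every reported result is rounded a single time. Derived quantities (the five compositions, LOI, glass mass, yield, the totals) are re-derived starting from the weights on 250.0 lb of glass in exact precision, exactly as printed in either problem or answer.
Target oxide masses per 250.0 lb frit:
  ZrO2: 10.95% × 250.0 = 27.38 lb
  ZnO: 20.81% × 250.0 = 52.02 lb
  BaO: 3.892% × 250.0 = 9.730 lb
  MgO: 30.00% × 250.0 = 75.00 lb
  SiO2: 34.35% × 250.0 = 85.88 lb
Mass-balance tally per oxide with the batch weights as given, per the basis as stated (sums match the target masses exact up to rounding of places):
  ZrO2: 40.72·0.6722 = 27.37 lb (target 27.38 lb)
  ZnO: 52.13·0.9980 = 52.03 lb (target 52.02 lb)
  BaO: 12.57·0.7740 = 9.729 lb (target 9.730 lb)
  MgO: 114.0·0.3139 + 39.80·0.9850 = 74.99 lb (target 75.00 lb)
  SiO2: 114.0·0.6364 + 40.72·0.3268 = 85.86 lb (target 85.88 lb)
The glass-mass cross-check: total batch − LOI = 250.0 lb (summing oxide targets gives 250.0 lb; with the basis standing at 250.0 lb — gaps are rounding artifacts).
Whole-batch sum: Σ batch = 259.2 lb; loss to ignition Σ batch·LOI = 9.249 lb; the yield ratio, glass ÷ batch: 96.43%.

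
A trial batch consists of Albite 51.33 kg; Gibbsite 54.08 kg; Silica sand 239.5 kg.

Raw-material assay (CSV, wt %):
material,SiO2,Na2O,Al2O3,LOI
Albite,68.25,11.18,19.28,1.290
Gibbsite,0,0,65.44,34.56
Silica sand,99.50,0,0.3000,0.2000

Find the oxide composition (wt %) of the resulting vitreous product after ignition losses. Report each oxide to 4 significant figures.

Full float precision is carried all the way through; rounding to 4 significant figures applies to each working value as shown. Each reported value undergoes a single rounding. All derived quantities are carried at full float precision (the three compositions, LOI, yield, net glass mass, totals) from the weighed amounts for 325.1 kg of glass as quoted within problem or answer.
What the batch supplies per oxide:
  SiO2: 51.33·0.6825 + 239.5·0.9950 = 273.3 kg
  Na2O: 51.33·0.1118 = 5.739 kg
  Al2O3: 51.33·0.1928 + 54.08·0.6544 + 239.5·0.003000 = 46.00 kg
LOI: 51.33·0.01290 + 54.08·0.3456 + 239.5·0.002000 = 19.83 kg
Glass = total batch minus LOI = 344.9 − 19.83 = 325.1 kg (= the summed oxide contributions)
wt % = 100 × oxide mass / glass mass

Glass mass = 325.1 kg (batch 344.9 − LOI 19.83).
Composition: SiO2 84.08%, Na2O 1.765%, Al2O3 14.15%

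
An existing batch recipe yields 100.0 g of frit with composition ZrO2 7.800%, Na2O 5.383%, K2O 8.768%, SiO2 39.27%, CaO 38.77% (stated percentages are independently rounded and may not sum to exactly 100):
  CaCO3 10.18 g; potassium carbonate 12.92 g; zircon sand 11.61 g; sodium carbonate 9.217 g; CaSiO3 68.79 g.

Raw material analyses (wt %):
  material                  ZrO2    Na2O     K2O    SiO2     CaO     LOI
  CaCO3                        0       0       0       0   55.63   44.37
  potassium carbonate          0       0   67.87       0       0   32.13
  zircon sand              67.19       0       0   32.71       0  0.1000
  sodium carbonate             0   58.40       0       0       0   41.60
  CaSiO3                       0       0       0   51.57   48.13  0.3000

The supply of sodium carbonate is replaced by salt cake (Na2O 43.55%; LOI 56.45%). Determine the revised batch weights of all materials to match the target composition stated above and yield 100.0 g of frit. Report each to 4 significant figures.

Revised batch per 100.0 g frit:
  CaCO3: 10.18 g
  potassium carbonate: 12.92 g
  zircon sand: 11.61 g
  salt cake: 12.36 g
  CaSiO3: 68.79 g
Total batch = 115.9 g; LOI loss = 15.86 g

The intermediate values are displayed, with 4-significant-digit rounding, when written out. Every computation runs at full precision throughout — each reported figure takes a single rounding; the derived quantities, which include the totals, net glass mass, ignition loss, yield, five oxide percentages, are computed at exact precision, as given in the problem or the answer, starting from the weights at 100.0 g of glass.
Target oxide masses per 100.0 g frit:
  ZrO2: 7.800% × 100.0 = 7.800 g
  Na2O: 5.383% × 100.0 = 5.383 g
  K2O: 8.768% × 100.0 = 8.768 g
  SiO2: 39.27% × 100.0 = 39.27 g
  CaO: 38.77% × 100.0 = 38.77 g
Per-oxide balance check using the reported weights, at the basis given (summed amounts equal target values modulo rounding of the values):
  ZrO2: 11.61·0.6719 = 7.801 g (target 7.800 g)
  Na2O: 12.36·0.4355 = 5.383 g (target 5.383 g)
  K2O: 12.92·0.6787 = 8.769 g (target 8.768 g)
  SiO2: 11.61·0.3271 + 68.79·0.5157 = 39.27 g (target 39.27 g)
  CaO: 10.18·0.5563 + 68.79·0.4813 = 38.77 g (target 38.77 g)
Mass balance on the glass: batch Σ − ignition loss = 100.0 g (targets for the oxides total 99.99 g; basis as stated: 100.0 g — differing by rounding only).
Adding the batch up: Σ batch = 115.9 g; Σ batch·LOI gives LOI loss = 15.86 g; yield: glass divided by total = 86.31%.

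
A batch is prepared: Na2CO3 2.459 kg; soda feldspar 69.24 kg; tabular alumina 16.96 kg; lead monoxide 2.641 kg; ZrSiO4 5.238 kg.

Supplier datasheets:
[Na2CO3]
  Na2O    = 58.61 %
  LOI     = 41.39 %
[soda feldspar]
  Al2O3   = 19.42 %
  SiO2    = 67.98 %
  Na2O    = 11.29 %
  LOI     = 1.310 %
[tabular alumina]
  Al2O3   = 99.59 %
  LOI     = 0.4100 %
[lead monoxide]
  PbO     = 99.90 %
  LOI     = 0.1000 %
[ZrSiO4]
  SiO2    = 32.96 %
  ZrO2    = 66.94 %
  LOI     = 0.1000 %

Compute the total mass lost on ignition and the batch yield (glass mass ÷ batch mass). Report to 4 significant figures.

LOI loss = 2.002 kg; glass = 94.54 kg; yield = 97.93%

Full precision is held in every operation — working values are printed rounded to 4 significant figures in the printout. Every reported figure takes just one rounding; all derived quantities, including yield, LOI, the totals, glass mass, five oxide percentages, are computed starting from the weights on 94.54 kg of glass in full float precision, as set out in either problem or answer.
Each material's LOI contribution:
  Na2CO3: 2.459 × 0.4139 = 1.018 kg
  soda feldspar: 69.24 × 0.01310 = 0.9070 kg
  tabular alumina: 16.96 × 0.004100 = 0.06954 kg
  lead monoxide: 2.641 × 0.001000 = 0.002641 kg
  ZrSiO4: 5.238 × 0.001000 = 0.005238 kg
Total LOI = 2.002 kg
Glass = batch − LOI = 96.54 − 2.002 = 94.54 kg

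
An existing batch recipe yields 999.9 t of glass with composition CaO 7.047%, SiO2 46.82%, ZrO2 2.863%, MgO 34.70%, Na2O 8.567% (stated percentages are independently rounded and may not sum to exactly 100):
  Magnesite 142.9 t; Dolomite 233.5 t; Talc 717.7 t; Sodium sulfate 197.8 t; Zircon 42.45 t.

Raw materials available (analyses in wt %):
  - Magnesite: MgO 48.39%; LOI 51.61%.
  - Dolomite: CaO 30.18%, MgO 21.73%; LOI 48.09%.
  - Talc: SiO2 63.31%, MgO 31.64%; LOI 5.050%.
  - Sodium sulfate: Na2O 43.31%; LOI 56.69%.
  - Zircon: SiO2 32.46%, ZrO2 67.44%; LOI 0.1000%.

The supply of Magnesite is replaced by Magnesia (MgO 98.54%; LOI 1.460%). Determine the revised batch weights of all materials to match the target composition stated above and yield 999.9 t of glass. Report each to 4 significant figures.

Revised batch per 999.9 t glass:
  Magnesia: 70.18 t
  Dolomite: 233.5 t
  Talc: 717.7 t
  Sodium sulfate: 197.8 t
  Zircon: 42.45 t
Total batch = 1262 t; LOI loss = 261.7 t

Rounding to 4 significant digits governs every working value as printed; every computation holds full float precision in every operation; each reported value takes just one rounding; all derived quantities (the totals, glass mass, the five compositions, ignition loss, yield) are computed at full float precision using the weight values for 999.9 t of glass as they appear in the question or the answer.
The oxide mass targets at 999.9 t glass:
  CaO: 7.047% × 999.9 = 70.46 t
  SiO2: 46.82% × 999.9 = 468.2 t
  ZrO2: 2.863% × 999.9 = 28.63 t
  MgO: 34.70% × 999.9 = 347.0 t
  Na2O: 8.567% × 999.9 = 85.66 t
Checking each oxide sum working from each reported weight, under the basis named above (each sum matches its target mass within answer rounding):
  CaO: 233.5·0.3018 = 70.47 t (target 70.46 t)
  SiO2: 717.7·0.6331 + 42.45·0.3246 = 468.2 t (target 468.2 t)
  ZrO2: 42.45·0.6744 = 28.63 t (target 28.63 t)
  MgO: 70.18·0.9854 + 233.5·0.2173 + 717.7·0.3164 = 347.0 t (target 347.0 t)
  Na2O: 197.8·0.4331 = 85.67 t (target 85.66 t)
Consistency of the glass mass: Σ batch − LOI loss = 999.9 t (oxide target masses add up to 999.9 t; against the stated basis, 999.9 t — deltas are rounding alone).
Summing the batch: Σ batch = 1262 t; Σ batch·LOI gives LOI loss = 261.7 t; yield, glass over the total, = 79.25%.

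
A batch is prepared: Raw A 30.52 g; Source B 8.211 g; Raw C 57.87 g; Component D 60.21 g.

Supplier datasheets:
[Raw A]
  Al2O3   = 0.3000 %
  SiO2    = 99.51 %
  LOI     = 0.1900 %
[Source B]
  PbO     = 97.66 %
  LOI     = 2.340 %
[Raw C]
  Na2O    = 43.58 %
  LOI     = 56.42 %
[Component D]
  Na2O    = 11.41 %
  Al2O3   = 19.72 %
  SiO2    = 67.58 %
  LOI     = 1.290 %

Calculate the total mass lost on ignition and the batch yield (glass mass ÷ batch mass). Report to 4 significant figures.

LOI loss = 33.68 g; glass = 123.1 g; yield = 78.52%

The working math carries full float precision through every step — working values are displayed (rounded to 4 significant digits) on the page. Every reported figure receives exactly one rounding; all derived quantities, which include glass mass, the four compositions, totals, yield, LOI, are carried in full precision, as written in the problem or the answer, from the batch weights per 123.1 g of glass.
Per-material ignition loss:
  Raw A: 30.52 × 0.001900 = 0.05799 g
  Source B: 8.211 × 0.02340 = 0.1921 g
  Raw C: 57.87 × 0.5642 = 32.65 g
  Component D: 60.21 × 0.01290 = 0.7767 g
Total LOI = 33.68 g
Glass = batch − LOI = 156.8 − 33.68 = 123.1 g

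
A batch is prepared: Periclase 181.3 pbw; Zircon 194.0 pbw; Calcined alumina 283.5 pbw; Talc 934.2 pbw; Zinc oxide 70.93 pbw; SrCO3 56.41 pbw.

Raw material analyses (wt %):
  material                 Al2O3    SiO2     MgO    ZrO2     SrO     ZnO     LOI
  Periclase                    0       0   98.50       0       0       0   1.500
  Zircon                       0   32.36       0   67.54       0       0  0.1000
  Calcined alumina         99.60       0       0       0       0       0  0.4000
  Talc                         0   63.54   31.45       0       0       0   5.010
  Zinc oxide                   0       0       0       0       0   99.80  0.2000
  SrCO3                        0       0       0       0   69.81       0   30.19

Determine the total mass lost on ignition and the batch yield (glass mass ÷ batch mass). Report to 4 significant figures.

LOI loss = 68.02 pbw; glass = 1652 pbw; yield = 96.05%

The intermediate values are shown, rounded to 4 significant digits, on the page; the whole derivation runs at exact precision through every step. Exactly one rounding is applied to every reported figure; the derived quantities are rebuilt in full float precision (the yield, LOI, the totals, six oxide percentages, glass mass) starting from the weights on 1652 pbw of glass exactly as printed in problem or answer.
Ignition loss by material:
  Periclase: 181.3 × 0.01500 = 2.720 pbw
  Zircon: 194.0 × 0.001000 = 0.1940 pbw
  Calcined alumina: 283.5 × 0.004000 = 1.134 pbw
  Talc: 934.2 × 0.05010 = 46.80 pbw
  Zinc oxide: 70.93 × 0.002000 = 0.1419 pbw
  SrCO3: 56.41 × 0.3019 = 17.03 pbw
Total LOI = 68.02 pbw
Glass = batch − LOI = 1720 − 68.02 = 1652 pbw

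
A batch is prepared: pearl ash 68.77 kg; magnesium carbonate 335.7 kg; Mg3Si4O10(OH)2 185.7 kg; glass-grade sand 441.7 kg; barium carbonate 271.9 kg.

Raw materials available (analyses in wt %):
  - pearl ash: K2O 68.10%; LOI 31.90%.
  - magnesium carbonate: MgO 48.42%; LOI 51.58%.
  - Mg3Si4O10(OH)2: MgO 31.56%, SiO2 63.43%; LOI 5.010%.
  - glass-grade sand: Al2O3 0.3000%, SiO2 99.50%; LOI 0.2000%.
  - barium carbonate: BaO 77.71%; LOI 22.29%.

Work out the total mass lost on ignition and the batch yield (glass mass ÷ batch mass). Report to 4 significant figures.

LOI loss = 265.9 kg; glass = 1038 kg; yield = 79.61%

All arithmetic keeps exact precision from first step to last — the intermediate values are printed with 4-significant-figure rounding in the working — every reported result includes exactly one rounding; all derived quantities are recomputed using the weight values per 1038 kg of glass in exact precision (net glass mass, ignition loss, the totals, the yield, five oxide percentages), as given in the problem or the answer.
LOI of each material in turn:
  pearl ash: 68.77 × 0.3190 = 21.94 kg
  magnesium carbonate: 335.7 × 0.5158 = 173.2 kg
  Mg3Si4O10(OH)2: 185.7 × 0.05010 = 9.304 kg
  glass-grade sand: 441.7 × 0.002000 = 0.8834 kg
  barium carbonate: 271.9 × 0.2229 = 60.61 kg
Total LOI = 265.9 kg
Glass = batch − LOI = 1304 − 265.9 = 1038 kg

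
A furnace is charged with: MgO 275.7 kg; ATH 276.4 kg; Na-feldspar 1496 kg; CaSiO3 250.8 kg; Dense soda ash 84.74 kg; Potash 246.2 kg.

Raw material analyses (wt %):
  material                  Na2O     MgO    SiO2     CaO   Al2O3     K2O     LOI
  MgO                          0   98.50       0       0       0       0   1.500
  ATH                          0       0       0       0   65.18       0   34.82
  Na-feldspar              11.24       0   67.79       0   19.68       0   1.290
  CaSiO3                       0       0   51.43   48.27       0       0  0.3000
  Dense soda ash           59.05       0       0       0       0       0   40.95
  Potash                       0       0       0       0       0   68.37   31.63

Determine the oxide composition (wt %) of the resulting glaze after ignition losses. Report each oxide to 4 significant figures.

Glass mass = 2397 kg (batch 2630 − LOI 233.0).
Composition: Na2O 9.103%, MgO 11.33%, SiO2 47.69%, CaO 5.051%, Al2O3 19.80%, K2O 7.023%

Working values are shown rounded off to 4 significant figures when written out; every computation keeps full precision from first step to last; each reported result is rounded a single time — derived quantities (the yield, six oxide percentages, LOI, totals, net glass mass) are rebuilt using the weight values at 2397 kg of glass in full float precision, as quoted within either problem or answer.
Mass of each oxide from the mix:
  Na2O: 1496·0.1124 + 84.74·0.5905 = 218.2 kg
  MgO: 275.7·0.9850 = 271.6 kg
  SiO2: 1496·0.6779 + 250.8·0.5143 = 1143 kg
  CaO: 250.8·0.4827 = 121.1 kg
  Al2O3: 276.4·0.6518 + 1496·0.1968 = 474.6 kg
  K2O: 246.2·0.6837 = 168.3 kg
LOI: 275.7·0.01500 + 276.4·0.3482 + 1496·0.01290 + 250.8·0.003000 + 84.74·0.4095 + 246.2·0.3163 = 233.0 kg
Glass mass = batch − LOI = 2630 − 233.0 = 2397 kg (= the summed oxide contributions)
each wt % is 100 × oxide ÷ glass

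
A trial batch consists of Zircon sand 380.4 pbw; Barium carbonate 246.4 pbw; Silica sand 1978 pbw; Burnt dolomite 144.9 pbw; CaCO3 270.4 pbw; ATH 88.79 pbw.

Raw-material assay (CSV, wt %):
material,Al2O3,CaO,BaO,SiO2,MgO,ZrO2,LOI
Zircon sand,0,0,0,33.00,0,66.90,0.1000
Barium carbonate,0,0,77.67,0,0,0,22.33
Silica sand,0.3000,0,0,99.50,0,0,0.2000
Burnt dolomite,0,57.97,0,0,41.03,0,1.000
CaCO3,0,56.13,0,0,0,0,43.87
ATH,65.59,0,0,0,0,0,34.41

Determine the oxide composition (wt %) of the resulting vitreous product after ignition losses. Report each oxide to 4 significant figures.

The working math keeps exact precision from start to finish. Intermediates are displayed rounded off to 4 significant figures when written out. Each reported result is rounded just once. All derived quantities, including glass mass, ignition loss, the totals, yield, six oxide percentages, are carried starting from the weights per 2899 pbw of glass in full float precision as written in problem or answer.
Delivered oxide masses:
  Al2O3: 1978·0.003000 + 88.79·0.6559 = 64.17 pbw
  CaO: 144.9·0.5797 + 270.4·0.5613 = 235.8 pbw
  BaO: 246.4·0.7767 = 191.4 pbw
  SiO2: 380.4·0.3300 + 1978·0.9950 = 2094 pbw
  MgO: 144.9·0.4103 = 59.45 pbw
  ZrO2: 380.4·0.6690 = 254.5 pbw
LOI: 380.4·0.001000 + 246.4·0.2233 + 1978·0.002000 + 144.9·0.01000 + 270.4·0.4387 + 88.79·0.3441 = 210.0 pbw
batch − LOI leaves glass = 3109 − 210.0 = 2899 pbw (equal to the oxide-mass sum)
each wt % is 100 × oxide ÷ glass

Glass mass = 2899 pbw (batch 3109 − LOI 210.0).
Composition: Al2O3 2.214%, CaO 8.133%, BaO 6.602%, SiO2 72.22%, MgO 2.051%, ZrO2 8.779%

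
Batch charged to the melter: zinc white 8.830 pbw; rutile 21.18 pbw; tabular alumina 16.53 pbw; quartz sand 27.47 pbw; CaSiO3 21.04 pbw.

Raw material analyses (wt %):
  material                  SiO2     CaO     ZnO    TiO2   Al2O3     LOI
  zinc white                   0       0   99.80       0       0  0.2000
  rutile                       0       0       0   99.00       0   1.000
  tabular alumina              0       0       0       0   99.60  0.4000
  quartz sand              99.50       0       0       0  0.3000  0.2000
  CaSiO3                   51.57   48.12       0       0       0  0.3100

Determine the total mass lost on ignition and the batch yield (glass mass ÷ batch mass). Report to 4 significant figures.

LOI loss = 0.4157 pbw; glass = 94.63 pbw; yield = 99.56%

Working values are displayed, rounded to four significant figures, at each printed step; all arithmetic holds full float precision from start to finish; a single rounding produces each reported result. All derived quantities, which include the yield, the totals, LOI, net glass mass, five oxide percentages, are carried at exact precision, as quoted within problem or answer, starting from the weights per 94.63 pbw of glass.
Per-material ignition loss:
  zinc white: 8.830 × 0.002000 = 0.01766 pbw
  rutile: 21.18 × 0.01000 = 0.2118 pbw
  tabular alumina: 16.53 × 0.004000 = 0.06612 pbw
  quartz sand: 27.47 × 0.002000 = 0.05494 pbw
  CaSiO3: 21.04 × 0.003100 = 0.06522 pbw
Total LOI = 0.4157 pbw
Glass = batch − LOI = 95.05 − 0.4157 = 94.63 pbw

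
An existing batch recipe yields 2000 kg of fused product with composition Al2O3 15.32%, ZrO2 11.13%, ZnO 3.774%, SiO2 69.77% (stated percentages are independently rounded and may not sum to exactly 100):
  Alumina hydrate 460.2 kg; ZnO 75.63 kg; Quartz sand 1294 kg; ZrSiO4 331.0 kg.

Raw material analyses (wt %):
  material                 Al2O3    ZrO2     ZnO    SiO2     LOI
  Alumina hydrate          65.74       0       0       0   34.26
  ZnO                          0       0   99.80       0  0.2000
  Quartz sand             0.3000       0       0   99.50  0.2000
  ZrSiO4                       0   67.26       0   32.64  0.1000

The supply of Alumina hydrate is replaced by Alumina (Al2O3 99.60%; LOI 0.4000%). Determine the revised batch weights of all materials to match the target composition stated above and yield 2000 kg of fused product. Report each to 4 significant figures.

Intermediates appear (rounded to 4 significant figures) in the printout. The working math keeps full precision at all times — every reported figure is rounded only once — the derived quantities (the yield, four oxide percentages, ignition loss, glass mass, totals) are carried from the batch weights per 2000 kg of glass in exact precision as quoted within either problem or answer.
Oxide-by-oxide targets in 2000 kg fused product:
  Al2O3: 15.32% × 2000 = 306.4 kg
  ZrO2: 11.13% × 2000 = 222.6 kg
  ZnO: 3.774% × 2000 = 75.48 kg
  SiO2: 69.77% × 2000 = 1395 kg
Verifying the oxide balance working from each reported weight, against the basis in use (each sum matches its target mass once rounding is allowed for):
  Al2O3: 303.7·0.9960 + 1294·0.003000 = 306.4 kg (target 306.4 kg)
  ZrO2: 331.0·0.6726 = 222.6 kg (target 222.6 kg)
  ZnO: 75.63·0.9980 = 75.48 kg (target 75.48 kg)
  SiO2: 1294·0.9950 + 331.0·0.3264 = 1396 kg (target 1395 kg)
Glass-mass closure: the batch minus its LOI: 2000 kg (oxide target masses add up to 2000 kg; stated basis 2000 kg — rounding explains the deltas).
Summing the batch: Σ batch = 2004 kg; ignition loss, Σ(batch × LOI) = 4.285 kg; yield: glass divided by total = 99.79%.

Revised batch per 2000 kg fused product:
  Alumina: 303.7 kg
  ZnO: 75.63 kg
  Quartz sand: 1294 kg
  ZrSiO4: 331.0 kg
Total batch = 2004 kg; LOI loss = 4.285 kg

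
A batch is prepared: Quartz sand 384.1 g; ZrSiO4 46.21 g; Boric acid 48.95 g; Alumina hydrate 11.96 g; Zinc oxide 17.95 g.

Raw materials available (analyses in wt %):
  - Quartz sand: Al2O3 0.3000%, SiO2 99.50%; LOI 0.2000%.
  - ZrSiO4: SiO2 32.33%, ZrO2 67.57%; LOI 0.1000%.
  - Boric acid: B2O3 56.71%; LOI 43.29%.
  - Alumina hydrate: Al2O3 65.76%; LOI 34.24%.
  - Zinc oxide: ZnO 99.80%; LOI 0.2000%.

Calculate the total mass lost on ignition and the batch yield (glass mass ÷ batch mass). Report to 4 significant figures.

The intermediate values are rounded off to 4 significant digits when quoted — all arithmetic runs at exact precision end to end. Each reported result undergoes a single rounding; derived quantities (the totals, glass mass, yield, ignition loss, the five compositions) are re-derived from the batch weights on 483.0 g of glass in exact precision, exactly as shown in question or answer.
Ignition loss by material:
  Quartz sand: 384.1 × 0.002000 = 0.7682 g
  ZrSiO4: 46.21 × 0.001000 = 0.04621 g
  Boric acid: 48.95 × 0.4329 = 21.19 g
  Alumina hydrate: 11.96 × 0.3424 = 4.095 g
  Zinc oxide: 17.95 × 0.002000 = 0.03590 g
Total LOI = 26.14 g
Glass = batch − LOI = 509.2 − 26.14 = 483.0 g

LOI loss = 26.14 g; glass = 483.0 g; yield = 94.87%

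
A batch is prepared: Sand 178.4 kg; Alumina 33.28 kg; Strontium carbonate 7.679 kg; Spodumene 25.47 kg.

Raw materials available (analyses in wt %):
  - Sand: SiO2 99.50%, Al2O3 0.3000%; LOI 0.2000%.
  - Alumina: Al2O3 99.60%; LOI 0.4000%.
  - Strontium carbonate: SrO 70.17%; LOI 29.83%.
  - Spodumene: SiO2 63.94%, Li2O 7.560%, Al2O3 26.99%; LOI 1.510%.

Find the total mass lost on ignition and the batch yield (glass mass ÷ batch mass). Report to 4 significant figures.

The intermediate values appear rounded off to 4 significant figures alongside each step; each numeric step runs at full float precision in every operation; each reported value is rounded a single time. Derived quantities, including the four compositions, yield, totals, glass mass, ignition loss, are re-derived from the weighed amounts per 241.7 kg of glass at full precision, as quoted within problem or answer.
LOI of each material in turn:
  Sand: 178.4 × 0.002000 = 0.3568 kg
  Alumina: 33.28 × 0.004000 = 0.1331 kg
  Strontium carbonate: 7.679 × 0.2983 = 2.291 kg
  Spodumene: 25.47 × 0.01510 = 0.3846 kg
Total LOI = 3.165 kg
Glass = batch − LOI = 244.8 − 3.165 = 241.7 kg

LOI loss = 3.165 kg; glass = 241.7 kg; yield = 98.71%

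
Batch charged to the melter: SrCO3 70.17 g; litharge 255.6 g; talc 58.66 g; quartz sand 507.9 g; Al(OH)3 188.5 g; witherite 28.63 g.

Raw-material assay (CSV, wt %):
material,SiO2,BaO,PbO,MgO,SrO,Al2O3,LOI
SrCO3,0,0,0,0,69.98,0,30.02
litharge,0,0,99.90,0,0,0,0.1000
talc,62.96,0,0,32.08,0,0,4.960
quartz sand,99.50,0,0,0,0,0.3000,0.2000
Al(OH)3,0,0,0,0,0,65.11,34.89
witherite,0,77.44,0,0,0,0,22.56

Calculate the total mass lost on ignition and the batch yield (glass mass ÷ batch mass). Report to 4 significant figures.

The working math maintains exact precision all the way through. Values along the way are shown rounded to four significant figures as written. A single rounding finalizes every reported result — all derived quantities are re-derived using the weight values on 1012 g of glass at exact precision (LOI, totals, net glass mass, the yield, six oxide percentages) exactly as printed in the problem or the answer.
Material-by-material LOI:
  SrCO3: 70.17 × 0.3002 = 21.07 g
  litharge: 255.6 × 0.001000 = 0.2556 g
  talc: 58.66 × 0.04960 = 2.910 g
  quartz sand: 507.9 × 0.002000 = 1.016 g
  Al(OH)3: 188.5 × 0.3489 = 65.77 g
  witherite: 28.63 × 0.2256 = 6.459 g
Total LOI = 97.47 g
Glass = batch − LOI = 1109 − 97.47 = 1012 g

LOI loss = 97.47 g; glass = 1012 g; yield = 91.21%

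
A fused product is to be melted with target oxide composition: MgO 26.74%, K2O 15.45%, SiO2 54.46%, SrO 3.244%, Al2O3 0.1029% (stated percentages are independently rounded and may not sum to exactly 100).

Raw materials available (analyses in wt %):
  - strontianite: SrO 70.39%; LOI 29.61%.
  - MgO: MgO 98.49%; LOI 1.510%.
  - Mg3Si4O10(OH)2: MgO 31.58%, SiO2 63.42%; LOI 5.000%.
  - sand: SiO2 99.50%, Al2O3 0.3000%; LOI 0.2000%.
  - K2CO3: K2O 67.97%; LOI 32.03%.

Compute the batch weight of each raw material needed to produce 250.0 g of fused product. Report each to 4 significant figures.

Full precision is held throughout. Mid-chain values are displayed, with 4-significant-digit rounding, as written. A single rounding finalizes every reported number. Derived quantities, which include the totals, the yield, glass mass, ignition loss, the five compositions, are carried at full float precision, exactly as printed in the problem or the answer, from the weighed amounts at 250.0 g of glass.
Oxide-by-oxide targets in 250.0 g fused product:
  MgO: 26.74% × 250.0 = 66.85 g
  K2O: 15.45% × 250.0 = 38.62 g
  SiO2: 54.46% × 250.0 = 136.2 g
  SrO: 3.244% × 250.0 = 8.110 g
  Al2O3: 0.1029% × 250.0 = 0.2573 g
Mass-balance tally per oxide on the weights just shown, under the basis named above (sum by sum, the targets are met net of answer rounding effects):
  MgO: 42.18·0.9849 + 80.15·0.3158 = 66.85 g (target 66.85 g)
  K2O: 56.83·0.6797 = 38.63 g (target 38.62 g)
  SiO2: 80.15·0.6342 + 85.75·0.9950 = 136.2 g (target 136.2 g)
  SrO: 11.52·0.7039 = 8.109 g (target 8.110 g)
  Al2O3: 85.75·0.003000 = 0.2572 g (target 0.2573 g)
Glass-mass closure: whole batch net of LOI = 250.0 g (summing oxide targets gives 250.0 g; versus the stated basis of 250.0 g — gaps are rounding artifacts).
Summing the batch: Σ batch = 276.4 g; ignition loss, Σ(batch × LOI) = 26.43 g; glass ÷ batch gives a yield of 90.44%.

Batch per 250.0 g fused product:
  strontianite: 11.52 g
  MgO: 42.18 g
  Mg3Si4O10(OH)2: 80.15 g
  sand: 85.75 g
  K2CO3: 56.83 g
Total batch = 276.4 g; LOI loss = 26.43 g; yield = 90.44%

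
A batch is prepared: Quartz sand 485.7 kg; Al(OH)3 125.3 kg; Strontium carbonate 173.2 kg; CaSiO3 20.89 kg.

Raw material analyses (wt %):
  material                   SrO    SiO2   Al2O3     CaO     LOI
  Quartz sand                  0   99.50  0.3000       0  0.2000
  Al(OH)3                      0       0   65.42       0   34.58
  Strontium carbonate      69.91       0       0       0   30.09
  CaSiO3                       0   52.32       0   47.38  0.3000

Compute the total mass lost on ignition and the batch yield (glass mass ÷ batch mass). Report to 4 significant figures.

The working math carries full precision throughout. Mid-chain values appear, with 4-significant-figure rounding, on the page — every reported figure is rounded a single time. Derived quantities, including the four compositions, the yield, ignition loss, totals, glass mass, are computed starting from the weights for 708.6 kg of glass in full precision as given in the problem or answer text.
Per-material ignition loss:
  Quartz sand: 485.7 × 0.002000 = 0.9714 kg
  Al(OH)3: 125.3 × 0.3458 = 43.33 kg
  Strontium carbonate: 173.2 × 0.3009 = 52.12 kg
  CaSiO3: 20.89 × 0.003000 = 0.06267 kg
Total LOI = 96.48 kg
Glass = batch − LOI = 805.1 − 96.48 = 708.6 kg

LOI loss = 96.48 kg; glass = 708.6 kg; yield = 88.02%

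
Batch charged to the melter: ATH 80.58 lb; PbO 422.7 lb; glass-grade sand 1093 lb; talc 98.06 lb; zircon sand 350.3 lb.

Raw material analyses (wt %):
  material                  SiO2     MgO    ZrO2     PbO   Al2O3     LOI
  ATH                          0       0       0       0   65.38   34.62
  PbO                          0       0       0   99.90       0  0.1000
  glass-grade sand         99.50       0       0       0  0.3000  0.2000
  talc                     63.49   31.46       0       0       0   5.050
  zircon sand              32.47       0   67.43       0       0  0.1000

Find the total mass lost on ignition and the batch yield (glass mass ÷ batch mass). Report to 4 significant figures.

LOI loss = 35.81 lb; glass = 2009 lb; yield = 98.25%

Full float precision is held through every step. Working values appear rounded off to 4 significant digits in the printout; each reported value takes exactly one rounding — all derived quantities are computed from the batch weights per 2009 lb of glass in exact precision (LOI, yield, glass mass, totals, the five compositions), as given in the problem or the answer.
Ignition loss by material:
  ATH: 80.58 × 0.3462 = 27.90 lb
  PbO: 422.7 × 0.001000 = 0.4227 lb
  glass-grade sand: 1093 × 0.002000 = 2.186 lb
  talc: 98.06 × 0.05050 = 4.952 lb
  zircon sand: 350.3 × 0.001000 = 0.3503 lb
Total LOI = 35.81 lb
Glass = batch − LOI = 2045 − 35.81 = 2009 lb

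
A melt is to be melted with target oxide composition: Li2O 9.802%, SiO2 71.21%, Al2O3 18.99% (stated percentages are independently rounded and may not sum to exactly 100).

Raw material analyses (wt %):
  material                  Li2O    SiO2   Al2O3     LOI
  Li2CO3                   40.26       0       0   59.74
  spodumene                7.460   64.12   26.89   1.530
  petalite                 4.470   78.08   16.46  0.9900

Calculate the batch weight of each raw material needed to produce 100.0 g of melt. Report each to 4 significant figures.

Batch per 100.0 g melt:
  Li2CO3: 11.42 g
  spodumene: 29.75 g
  petalite: 66.77 g
Total batch = 107.9 g; LOI loss = 7.939 g; yield = 92.65%

Rounding to four significant digits applies to every in-between result as displayed — all arithmetic maintains full precision end to end. A single rounding completes each reported number; the derived quantities, which include the three compositions, the totals, the yield, LOI, glass mass, are recomputed in full precision, as they appear in the problem or answer text, using the weight values on 100.0 g of glass.
Target oxide masses per 100.0 g melt:
  Li2O: 9.802% × 100.0 = 9.802 g
  SiO2: 71.21% × 100.0 = 71.21 g
  Al2O3: 18.99% × 100.0 = 18.99 g
Oxide-by-oxide audit per the reported batch figures, relative to the basis at hand (sums match the target masses net of answer rounding effects):
  Li2O: 11.42·0.4026 + 29.75·0.07460 + 66.77·0.04470 = 9.802 g (target 9.802 g)
  SiO2: 29.75·0.6412 + 66.77·0.7808 = 71.21 g (target 71.21 g)
  Al2O3: 29.75·0.2689 + 66.77·0.1646 = 18.99 g (target 18.99 g)
Glass-mass sanity pass: net batch after ignition = 100.0 g (oxide target masses add up to 100.0 g; the stated basis being 100.0 g — deltas are rounding alone).
Batch grand total — Σ batch = 107.9 g; LOI loss = Σ batch·LOI = 7.939 g; yield = glass ÷ total batch = 92.65%.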